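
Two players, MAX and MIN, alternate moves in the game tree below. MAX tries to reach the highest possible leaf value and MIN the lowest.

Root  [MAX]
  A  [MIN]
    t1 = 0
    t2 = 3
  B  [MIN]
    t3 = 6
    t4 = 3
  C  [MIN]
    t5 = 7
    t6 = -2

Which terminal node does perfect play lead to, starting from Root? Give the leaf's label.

t4

A (MIN): min(0, 3) = 0
B (MIN): min(6, 3) = 3
C (MIN): min(7, -2) = -2
Root (MAX): max(0, 3, -2) = 3
At Root, MAX picks B (highest: 3).
At B, MIN picks t4 (lowest: 3).
Terminal value 3.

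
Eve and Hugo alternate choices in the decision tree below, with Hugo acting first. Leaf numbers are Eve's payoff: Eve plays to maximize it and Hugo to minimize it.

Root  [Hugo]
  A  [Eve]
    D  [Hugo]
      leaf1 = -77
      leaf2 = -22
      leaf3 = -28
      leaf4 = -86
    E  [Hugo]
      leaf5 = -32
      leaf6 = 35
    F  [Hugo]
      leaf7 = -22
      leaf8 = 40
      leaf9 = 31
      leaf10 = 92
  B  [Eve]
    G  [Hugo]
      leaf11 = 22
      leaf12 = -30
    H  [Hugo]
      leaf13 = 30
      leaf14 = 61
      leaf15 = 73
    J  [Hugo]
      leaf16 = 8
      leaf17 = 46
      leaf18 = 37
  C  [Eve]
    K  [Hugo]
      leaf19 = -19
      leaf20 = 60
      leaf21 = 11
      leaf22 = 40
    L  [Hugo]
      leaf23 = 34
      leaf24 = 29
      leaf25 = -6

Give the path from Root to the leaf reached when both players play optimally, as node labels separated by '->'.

Root -> A -> F -> leaf7

D (Hugo): min(-77, -22, -28, -86) = -86
E (Hugo): min(-32, 35) = -32
F (Hugo): min(-22, 40, 31, 92) = -22
A (Eve): max(-86, -32, -22) = -22
G (Hugo): min(22, -30) = -30
H (Hugo): min(30, 61, 73) = 30
J (Hugo): min(8, 46, 37) = 8
B (Eve): max(-30, 30, 8) = 30
K (Hugo): min(-19, 60, 11, 40) = -19
L (Hugo): min(34, 29, -6) = -6
C (Eve): max(-19, -6) = -6
Root (Hugo): min(-22, 30, -6) = -22
At Root, Hugo picks A (lowest: -22).
At A, Eve picks F (highest: -22).
At F, Hugo picks leaf7 (lowest: -22).
Terminal value -22.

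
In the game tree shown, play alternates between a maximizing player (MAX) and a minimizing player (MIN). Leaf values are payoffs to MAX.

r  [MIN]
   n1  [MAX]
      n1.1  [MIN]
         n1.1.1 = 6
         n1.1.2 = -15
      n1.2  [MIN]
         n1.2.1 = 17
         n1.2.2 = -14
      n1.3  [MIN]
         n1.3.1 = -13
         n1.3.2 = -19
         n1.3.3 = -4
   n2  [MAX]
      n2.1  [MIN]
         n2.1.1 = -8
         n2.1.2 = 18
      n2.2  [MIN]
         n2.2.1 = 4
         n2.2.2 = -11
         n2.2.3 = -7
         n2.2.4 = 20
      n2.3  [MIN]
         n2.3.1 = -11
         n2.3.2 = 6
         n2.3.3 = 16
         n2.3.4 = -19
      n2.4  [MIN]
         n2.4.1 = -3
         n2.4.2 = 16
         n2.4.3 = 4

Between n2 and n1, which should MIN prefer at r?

n2.1 (MIN): min(-8, 18) = -8
n2.2 (MIN): min(4, -11, -7, 20) = -11
n2.3 (MIN): min(-11, 6, 16, -19) = -19
n2.4 (MIN): min(-3, 16, 4) = -3
n2 (MAX): max(-8, -11, -19, -3) = -3
n1.1 (MIN): min(6, -15) = -15
n1.2 (MIN): min(17, -14) = -14
n1.3 (MIN): min(-13, -19, -4) = -19
n1 (MAX): max(-15, -14, -19) = -14
MIN prefers the lower value; n2=-3, n1=-14. n1 is better since -14 < -3.

n1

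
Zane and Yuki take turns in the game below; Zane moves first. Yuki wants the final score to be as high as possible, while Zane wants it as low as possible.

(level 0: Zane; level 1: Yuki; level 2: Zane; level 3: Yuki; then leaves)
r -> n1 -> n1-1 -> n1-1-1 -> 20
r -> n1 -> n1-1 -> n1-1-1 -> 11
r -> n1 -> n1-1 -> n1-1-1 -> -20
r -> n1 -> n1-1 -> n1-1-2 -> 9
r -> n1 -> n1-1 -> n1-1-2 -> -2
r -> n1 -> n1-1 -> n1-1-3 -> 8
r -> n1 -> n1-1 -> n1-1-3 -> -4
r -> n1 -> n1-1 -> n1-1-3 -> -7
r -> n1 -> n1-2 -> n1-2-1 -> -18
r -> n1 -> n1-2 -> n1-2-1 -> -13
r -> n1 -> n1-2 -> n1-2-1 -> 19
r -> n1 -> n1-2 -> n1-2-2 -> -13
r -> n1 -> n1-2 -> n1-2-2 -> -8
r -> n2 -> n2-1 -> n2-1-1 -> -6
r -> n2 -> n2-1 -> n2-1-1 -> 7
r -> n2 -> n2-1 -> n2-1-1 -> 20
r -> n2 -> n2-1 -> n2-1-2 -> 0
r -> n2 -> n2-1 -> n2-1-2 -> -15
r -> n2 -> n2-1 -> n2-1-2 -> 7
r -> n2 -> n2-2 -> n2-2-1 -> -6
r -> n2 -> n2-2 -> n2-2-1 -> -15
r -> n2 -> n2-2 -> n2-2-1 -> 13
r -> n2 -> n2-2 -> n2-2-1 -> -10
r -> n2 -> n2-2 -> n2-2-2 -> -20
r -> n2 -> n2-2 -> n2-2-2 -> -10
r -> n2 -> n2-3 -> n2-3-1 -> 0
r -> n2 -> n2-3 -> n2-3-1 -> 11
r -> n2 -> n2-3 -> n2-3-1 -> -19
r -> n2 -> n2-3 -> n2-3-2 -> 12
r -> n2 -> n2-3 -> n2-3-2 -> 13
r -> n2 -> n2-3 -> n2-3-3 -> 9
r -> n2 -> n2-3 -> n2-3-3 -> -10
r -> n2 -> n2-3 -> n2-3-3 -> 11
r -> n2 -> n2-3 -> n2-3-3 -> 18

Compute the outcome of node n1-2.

n1-2-1 (Yuki): max(-18, -13, 19) = 19
n1-2-2 (Yuki): max(-13, -8) = -8
n1-2 (Zane): min(19, -8) = -8

-8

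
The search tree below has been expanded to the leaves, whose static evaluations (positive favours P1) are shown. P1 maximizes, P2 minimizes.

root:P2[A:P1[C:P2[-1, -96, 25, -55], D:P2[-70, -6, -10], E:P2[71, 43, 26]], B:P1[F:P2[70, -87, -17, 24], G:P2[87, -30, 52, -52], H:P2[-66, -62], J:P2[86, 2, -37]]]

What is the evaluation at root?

C (P2): min(-1, -96, 25, -55) = -96
D (P2): min(-70, -6, -10) = -70
E (P2): min(71, 43, 26) = 26
A (P1): max(-96, -70, 26) = 26
F (P2): min(70, -87, -17, 24) = -87
G (P2): min(87, -30, 52, -52) = -52
H (P2): min(-66, -62) = -66
J (P2): min(86, 2, -37) = -37
B (P1): max(-87, -52, -66, -37) = -37
root (P2): min(26, -37) = -37

-37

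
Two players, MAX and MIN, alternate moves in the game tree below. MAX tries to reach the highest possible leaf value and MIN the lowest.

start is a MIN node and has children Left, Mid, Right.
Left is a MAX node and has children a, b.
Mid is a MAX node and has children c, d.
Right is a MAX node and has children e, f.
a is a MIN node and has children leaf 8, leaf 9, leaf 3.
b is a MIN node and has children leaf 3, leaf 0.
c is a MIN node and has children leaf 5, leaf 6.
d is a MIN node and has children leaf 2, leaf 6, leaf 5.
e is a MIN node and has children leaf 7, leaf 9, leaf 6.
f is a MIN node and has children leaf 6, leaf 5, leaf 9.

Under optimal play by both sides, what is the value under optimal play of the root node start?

3

a (MIN): min(8, 9, 3) = 3
b (MIN): min(3, 0) = 0
Left (MAX): max(3, 0) = 3
c (MIN): min(5, 6) = 5
d (MIN): min(2, 6, 5) = 2
Mid (MAX): max(5, 2) = 5
e (MIN): min(7, 9, 6) = 6
f (MIN): min(6, 5, 9) = 5
Right (MAX): max(6, 5) = 6
start (MIN): min(3, 5, 6) = 3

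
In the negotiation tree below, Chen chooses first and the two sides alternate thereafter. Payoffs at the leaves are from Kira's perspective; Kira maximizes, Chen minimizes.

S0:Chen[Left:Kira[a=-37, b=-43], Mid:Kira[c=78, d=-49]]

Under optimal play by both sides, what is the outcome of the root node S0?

Left (Kira): max(-37, -43) = -37
Mid (Kira): max(78, -49) = 78
S0 (Chen): min(-37, 78) = -37

-37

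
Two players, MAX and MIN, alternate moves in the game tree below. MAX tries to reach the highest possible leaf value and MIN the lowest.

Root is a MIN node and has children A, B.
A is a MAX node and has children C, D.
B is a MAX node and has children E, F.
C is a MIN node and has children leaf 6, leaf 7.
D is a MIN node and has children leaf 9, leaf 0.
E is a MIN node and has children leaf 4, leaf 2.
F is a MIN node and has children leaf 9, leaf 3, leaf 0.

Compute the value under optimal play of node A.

C (MIN): min(6, 7) = 6
D (MIN): min(9, 0) = 0
A (MAX): max(6, 0) = 6

6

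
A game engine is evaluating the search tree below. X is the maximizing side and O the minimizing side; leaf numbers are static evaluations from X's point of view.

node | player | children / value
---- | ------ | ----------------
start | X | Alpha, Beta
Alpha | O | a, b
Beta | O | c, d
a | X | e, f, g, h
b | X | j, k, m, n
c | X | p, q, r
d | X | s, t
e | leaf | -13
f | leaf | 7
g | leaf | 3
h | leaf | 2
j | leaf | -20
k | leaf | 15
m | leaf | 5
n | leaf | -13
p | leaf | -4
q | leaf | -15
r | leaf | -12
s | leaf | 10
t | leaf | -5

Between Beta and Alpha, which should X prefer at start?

c (X): max(-4, -15, -12) = -4
d (X): max(10, -5) = 10
Beta (O): min(-4, 10) = -4
a (X): max(-13, 7, 3, 2) = 7
b (X): max(-20, 15, 5, -13) = 15
Alpha (O): min(7, 15) = 7
X prefers the higher value; Beta=-4, Alpha=7. Alpha is better since 7 > -4.

Alpha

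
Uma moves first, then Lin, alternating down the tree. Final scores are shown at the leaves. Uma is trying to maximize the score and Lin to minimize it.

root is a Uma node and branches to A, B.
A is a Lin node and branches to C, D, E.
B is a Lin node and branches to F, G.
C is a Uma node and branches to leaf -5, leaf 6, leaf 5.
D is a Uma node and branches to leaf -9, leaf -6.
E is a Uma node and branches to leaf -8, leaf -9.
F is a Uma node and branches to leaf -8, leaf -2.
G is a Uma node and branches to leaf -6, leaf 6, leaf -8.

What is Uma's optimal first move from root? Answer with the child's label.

B

C (Uma): max(-5, 6, 5) = 6
D (Uma): max(-9, -6) = -6
E (Uma): max(-8, -9) = -8
A (Lin): min(6, -6, -8) = -8
F (Uma): max(-8, -2) = -2
G (Uma): max(-6, 6, -8) = 6
B (Lin): min(-2, 6) = -2
root (Uma): max(-8, -2) = -2
Uma at root wants the highest of {A=-8, B=-2}, so chooses B.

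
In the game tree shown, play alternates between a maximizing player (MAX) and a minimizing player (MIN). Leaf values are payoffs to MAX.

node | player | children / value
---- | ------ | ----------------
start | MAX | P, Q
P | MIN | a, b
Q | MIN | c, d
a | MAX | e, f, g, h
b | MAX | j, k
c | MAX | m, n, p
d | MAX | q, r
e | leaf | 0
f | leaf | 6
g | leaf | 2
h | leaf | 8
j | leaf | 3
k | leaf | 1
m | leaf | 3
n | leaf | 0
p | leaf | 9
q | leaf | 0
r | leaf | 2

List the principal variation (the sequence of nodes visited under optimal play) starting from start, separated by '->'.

a (MAX): max(0, 6, 2, 8) = 8
b (MAX): max(3, 1) = 3
P (MIN): min(8, 3) = 3
c (MAX): max(3, 0, 9) = 9
d (MAX): max(0, 2) = 2
Q (MIN): min(9, 2) = 2
start (MAX): max(3, 2) = 3
At start, MAX picks P (highest: 3).
At P, MIN picks b (lowest: 3).
At b, MAX picks j (highest: 3).
Terminal value 3.

start -> P -> b -> j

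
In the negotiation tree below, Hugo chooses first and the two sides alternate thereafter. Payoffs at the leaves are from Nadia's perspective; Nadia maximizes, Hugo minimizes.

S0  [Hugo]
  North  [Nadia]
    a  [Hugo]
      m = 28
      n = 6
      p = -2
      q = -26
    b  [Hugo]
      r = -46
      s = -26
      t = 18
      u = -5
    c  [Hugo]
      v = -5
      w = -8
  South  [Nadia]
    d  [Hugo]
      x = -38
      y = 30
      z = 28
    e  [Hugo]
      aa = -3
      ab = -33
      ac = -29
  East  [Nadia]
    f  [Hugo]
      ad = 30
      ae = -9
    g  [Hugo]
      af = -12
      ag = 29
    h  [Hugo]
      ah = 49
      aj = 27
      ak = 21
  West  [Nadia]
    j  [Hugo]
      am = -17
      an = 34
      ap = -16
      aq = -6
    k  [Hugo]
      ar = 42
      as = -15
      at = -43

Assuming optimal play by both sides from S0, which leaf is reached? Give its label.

a (Hugo): min(28, 6, -2, -26) = -26
b (Hugo): min(-46, -26, 18, -5) = -46
c (Hugo): min(-5, -8) = -8
North (Nadia): max(-26, -46, -8) = -8
d (Hugo): min(-38, 30, 28) = -38
e (Hugo): min(-3, -33, -29) = -33
South (Nadia): max(-38, -33) = -33
f (Hugo): min(30, -9) = -9
g (Hugo): min(-12, 29) = -12
h (Hugo): min(49, 27, 21) = 21
East (Nadia): max(-9, -12, 21) = 21
j (Hugo): min(-17, 34, -16, -6) = -17
k (Hugo): min(42, -15, -43) = -43
West (Nadia): max(-17, -43) = -17
S0 (Hugo): min(-8, -33, 21, -17) = -33
At S0, Hugo picks South (lowest: -33).
At South, Nadia picks e (highest: -33).
At e, Hugo picks ab (lowest: -33).
Terminal value -33.

ab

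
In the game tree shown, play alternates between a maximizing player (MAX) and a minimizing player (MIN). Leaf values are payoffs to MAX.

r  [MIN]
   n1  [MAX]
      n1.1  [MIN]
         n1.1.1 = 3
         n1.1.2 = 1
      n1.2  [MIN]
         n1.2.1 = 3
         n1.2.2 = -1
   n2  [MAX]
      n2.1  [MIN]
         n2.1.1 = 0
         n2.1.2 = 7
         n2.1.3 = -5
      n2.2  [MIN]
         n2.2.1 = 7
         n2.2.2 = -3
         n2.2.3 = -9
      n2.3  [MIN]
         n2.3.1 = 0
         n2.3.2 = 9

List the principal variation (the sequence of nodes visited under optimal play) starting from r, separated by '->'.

r -> n2 -> n2.3 -> n2.3.1

n1.1 (MIN): min(3, 1) = 1
n1.2 (MIN): min(3, -1) = -1
n1 (MAX): max(1, -1) = 1
n2.1 (MIN): min(0, 7, -5) = -5
n2.2 (MIN): min(7, -3, -9) = -9
n2.3 (MIN): min(0, 9) = 0
n2 (MAX): max(-5, -9, 0) = 0
r (MIN): min(1, 0) = 0
At r, MIN picks n2 (lowest: 0).
At n2, MAX picks n2.3 (highest: 0).
At n2.3, MIN picks n2.3.1 (lowest: 0).
Terminal value 0.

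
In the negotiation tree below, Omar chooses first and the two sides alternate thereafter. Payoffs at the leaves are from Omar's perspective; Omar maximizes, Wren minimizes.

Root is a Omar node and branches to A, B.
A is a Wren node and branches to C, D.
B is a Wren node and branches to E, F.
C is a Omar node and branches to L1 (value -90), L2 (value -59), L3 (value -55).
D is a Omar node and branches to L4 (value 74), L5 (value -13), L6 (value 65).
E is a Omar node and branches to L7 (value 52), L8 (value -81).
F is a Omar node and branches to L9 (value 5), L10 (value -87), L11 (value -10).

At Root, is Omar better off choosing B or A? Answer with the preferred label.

E (Omar): max(52, -81) = 52
F (Omar): max(5, -87, -10) = 5
B (Wren): min(52, 5) = 5
C (Omar): max(-90, -59, -55) = -55
D (Omar): max(74, -13, 65) = 74
A (Wren): min(-55, 74) = -55
Omar prefers the higher value; B=5, A=-55. B is better since 5 > -55.

B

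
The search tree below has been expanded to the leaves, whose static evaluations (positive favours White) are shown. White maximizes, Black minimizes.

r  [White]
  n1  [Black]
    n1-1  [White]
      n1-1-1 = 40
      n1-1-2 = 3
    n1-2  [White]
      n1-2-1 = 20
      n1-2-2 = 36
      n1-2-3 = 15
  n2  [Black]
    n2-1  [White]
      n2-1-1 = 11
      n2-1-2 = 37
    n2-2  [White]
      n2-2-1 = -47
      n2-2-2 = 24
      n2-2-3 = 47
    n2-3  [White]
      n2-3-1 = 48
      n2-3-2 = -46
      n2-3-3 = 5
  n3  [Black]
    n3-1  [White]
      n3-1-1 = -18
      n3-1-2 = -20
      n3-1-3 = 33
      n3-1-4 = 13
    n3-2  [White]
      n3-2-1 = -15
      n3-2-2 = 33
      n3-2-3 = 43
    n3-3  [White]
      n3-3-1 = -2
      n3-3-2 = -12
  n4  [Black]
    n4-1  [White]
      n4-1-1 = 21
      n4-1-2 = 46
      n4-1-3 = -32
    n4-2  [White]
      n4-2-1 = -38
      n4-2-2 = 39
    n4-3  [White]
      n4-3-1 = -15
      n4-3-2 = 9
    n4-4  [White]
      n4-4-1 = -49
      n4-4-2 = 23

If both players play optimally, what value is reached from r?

n1-1 (White): max(40, 3) = 40
n1-2 (White): max(20, 36, 15) = 36
n1 (Black): min(40, 36) = 36
n2-1 (White): max(11, 37) = 37
n2-2 (White): max(-47, 24, 47) = 47
n2-3 (White): max(48, -46, 5) = 48
n2 (Black): min(37, 47, 48) = 37
n3-1 (White): max(-18, -20, 33, 13) = 33
n3-2 (White): max(-15, 33, 43) = 43
n3-3 (White): max(-2, -12) = -2
n3 (Black): min(33, 43, -2) = -2
n4-1 (White): max(21, 46, -32) = 46
n4-2 (White): max(-38, 39) = 39
n4-3 (White): max(-15, 9) = 9
n4-4 (White): max(-49, 23) = 23
n4 (Black): min(46, 39, 9, 23) = 9
r (White): max(36, 37, -2, 9) = 37

37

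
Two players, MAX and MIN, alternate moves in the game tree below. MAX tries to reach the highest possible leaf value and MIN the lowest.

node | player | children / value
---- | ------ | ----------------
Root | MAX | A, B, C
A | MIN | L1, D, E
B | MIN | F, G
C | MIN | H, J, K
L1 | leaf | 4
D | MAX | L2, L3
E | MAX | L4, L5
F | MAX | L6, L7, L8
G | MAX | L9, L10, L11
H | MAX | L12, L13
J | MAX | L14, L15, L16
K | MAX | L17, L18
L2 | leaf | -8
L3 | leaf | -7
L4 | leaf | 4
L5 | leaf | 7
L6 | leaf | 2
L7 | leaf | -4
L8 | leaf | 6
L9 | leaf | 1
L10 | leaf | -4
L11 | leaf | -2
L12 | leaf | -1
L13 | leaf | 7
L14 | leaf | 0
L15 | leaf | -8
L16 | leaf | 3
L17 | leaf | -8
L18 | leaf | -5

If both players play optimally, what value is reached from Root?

1

D (MAX): max(-8, -7) = -7
E (MAX): max(4, 7) = 7
A (MIN): min(4, -7, 7) = -7
F (MAX): max(2, -4, 6) = 6
G (MAX): max(1, -4, -2) = 1
B (MIN): min(6, 1) = 1
H (MAX): max(-1, 7) = 7
J (MAX): max(0, -8, 3) = 3
K (MAX): max(-8, -5) = -5
C (MIN): min(7, 3, -5) = -5
Root (MAX): max(-7, 1, -5) = 1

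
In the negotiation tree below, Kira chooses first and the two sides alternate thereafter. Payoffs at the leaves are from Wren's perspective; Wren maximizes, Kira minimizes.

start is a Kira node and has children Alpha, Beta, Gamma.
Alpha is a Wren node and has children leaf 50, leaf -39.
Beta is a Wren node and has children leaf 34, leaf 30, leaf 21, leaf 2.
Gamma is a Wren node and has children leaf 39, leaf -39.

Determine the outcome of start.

Alpha (Wren): max(50, -39) = 50
Beta (Wren): max(34, 30, 21, 2) = 34
Gamma (Wren): max(39, -39) = 39
start (Kira): min(50, 34, 39) = 34

34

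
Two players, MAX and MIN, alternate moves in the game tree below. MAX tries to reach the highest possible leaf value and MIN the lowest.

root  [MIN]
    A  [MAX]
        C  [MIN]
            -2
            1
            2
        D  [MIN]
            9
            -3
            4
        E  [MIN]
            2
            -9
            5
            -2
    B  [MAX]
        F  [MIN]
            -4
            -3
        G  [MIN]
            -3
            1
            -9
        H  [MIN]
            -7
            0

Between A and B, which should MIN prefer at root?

B

C (MIN): min(-2, 1, 2) = -2
D (MIN): min(9, -3, 4) = -3
E (MIN): min(2, -9, 5, -2) = -9
A (MAX): max(-2, -3, -9) = -2
F (MIN): min(-4, -3) = -4
G (MIN): min(-3, 1, -9) = -9
H (MIN): min(-7, 0) = -7
B (MAX): max(-4, -9, -7) = -4
MIN prefers the lower value; A=-2, B=-4. B is better since -4 < -2.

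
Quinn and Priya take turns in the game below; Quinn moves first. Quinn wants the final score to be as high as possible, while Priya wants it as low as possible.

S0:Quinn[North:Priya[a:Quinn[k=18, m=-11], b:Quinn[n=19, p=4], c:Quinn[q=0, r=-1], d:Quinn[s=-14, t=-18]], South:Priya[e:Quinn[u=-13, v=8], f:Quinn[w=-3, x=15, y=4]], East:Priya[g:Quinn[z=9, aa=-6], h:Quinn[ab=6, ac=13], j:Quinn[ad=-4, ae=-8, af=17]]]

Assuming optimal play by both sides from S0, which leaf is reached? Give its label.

z

a (Quinn): max(18, -11) = 18
b (Quinn): max(19, 4) = 19
c (Quinn): max(0, -1) = 0
d (Quinn): max(-14, -18) = -14
North (Priya): min(18, 19, 0, -14) = -14
e (Quinn): max(-13, 8) = 8
f (Quinn): max(-3, 15, 4) = 15
South (Priya): min(8, 15) = 8
g (Quinn): max(9, -6) = 9
h (Quinn): max(6, 13) = 13
j (Quinn): max(-4, -8, 17) = 17
East (Priya): min(9, 13, 17) = 9
S0 (Quinn): max(-14, 8, 9) = 9
At S0, Quinn picks East (highest: 9).
At East, Priya picks g (lowest: 9).
At g, Quinn picks z (highest: 9).
Terminal value 9.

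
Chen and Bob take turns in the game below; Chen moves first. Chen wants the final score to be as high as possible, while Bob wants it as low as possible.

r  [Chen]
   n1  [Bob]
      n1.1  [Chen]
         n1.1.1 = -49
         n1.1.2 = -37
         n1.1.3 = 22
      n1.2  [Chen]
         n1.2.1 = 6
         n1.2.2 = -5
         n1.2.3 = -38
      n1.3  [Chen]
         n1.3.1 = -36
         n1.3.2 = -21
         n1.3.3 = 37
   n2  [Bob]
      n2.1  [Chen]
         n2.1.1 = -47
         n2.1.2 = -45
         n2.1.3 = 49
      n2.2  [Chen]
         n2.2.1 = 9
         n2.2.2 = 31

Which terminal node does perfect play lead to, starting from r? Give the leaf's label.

n1.1 (Chen): max(-49, -37, 22) = 22
n1.2 (Chen): max(6, -5, -38) = 6
n1.3 (Chen): max(-36, -21, 37) = 37
n1 (Bob): min(22, 6, 37) = 6
n2.1 (Chen): max(-47, -45, 49) = 49
n2.2 (Chen): max(9, 31) = 31
n2 (Bob): min(49, 31) = 31
r (Chen): max(6, 31) = 31
At r, Chen picks n2 (highest: 31).
At n2, Bob picks n2.2 (lowest: 31).
At n2.2, Chen picks n2.2.2 (highest: 31).
Terminal value 31.

n2.2.2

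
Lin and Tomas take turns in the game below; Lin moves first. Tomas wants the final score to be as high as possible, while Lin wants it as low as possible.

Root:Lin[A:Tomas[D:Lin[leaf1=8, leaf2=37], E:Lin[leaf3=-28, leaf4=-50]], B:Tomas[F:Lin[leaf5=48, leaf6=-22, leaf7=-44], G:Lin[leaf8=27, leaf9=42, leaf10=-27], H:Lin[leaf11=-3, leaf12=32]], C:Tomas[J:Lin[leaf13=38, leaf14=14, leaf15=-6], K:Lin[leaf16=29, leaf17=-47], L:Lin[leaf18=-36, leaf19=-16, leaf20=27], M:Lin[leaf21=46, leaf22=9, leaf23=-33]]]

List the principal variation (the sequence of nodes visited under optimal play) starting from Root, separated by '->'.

Root -> C -> J -> leaf15

D (Lin): min(8, 37) = 8
E (Lin): min(-28, -50) = -50
A (Tomas): max(8, -50) = 8
F (Lin): min(48, -22, -44) = -44
G (Lin): min(27, 42, -27) = -27
H (Lin): min(-3, 32) = -3
B (Tomas): max(-44, -27, -3) = -3
J (Lin): min(38, 14, -6) = -6
K (Lin): min(29, -47) = -47
L (Lin): min(-36, -16, 27) = -36
M (Lin): min(46, 9, -33) = -33
C (Tomas): max(-6, -47, -36, -33) = -6
Root (Lin): min(8, -3, -6) = -6
At Root, Lin picks C (lowest: -6).
At C, Tomas picks J (highest: -6).
At J, Lin picks leaf15 (lowest: -6).
Terminal value -6.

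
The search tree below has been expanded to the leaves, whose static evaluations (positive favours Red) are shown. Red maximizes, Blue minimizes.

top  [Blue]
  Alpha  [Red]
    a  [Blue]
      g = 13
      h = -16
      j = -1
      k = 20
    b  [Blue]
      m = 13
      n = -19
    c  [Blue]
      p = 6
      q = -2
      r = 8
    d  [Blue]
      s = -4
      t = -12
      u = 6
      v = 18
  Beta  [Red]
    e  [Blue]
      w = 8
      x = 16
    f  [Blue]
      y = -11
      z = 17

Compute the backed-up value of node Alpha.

a (Blue): min(13, -16, -1, 20) = -16
b (Blue): min(13, -19) = -19
c (Blue): min(6, -2, 8) = -2
d (Blue): min(-4, -12, 6, 18) = -12
Alpha (Red): max(-16, -19, -2, -12) = -2

-2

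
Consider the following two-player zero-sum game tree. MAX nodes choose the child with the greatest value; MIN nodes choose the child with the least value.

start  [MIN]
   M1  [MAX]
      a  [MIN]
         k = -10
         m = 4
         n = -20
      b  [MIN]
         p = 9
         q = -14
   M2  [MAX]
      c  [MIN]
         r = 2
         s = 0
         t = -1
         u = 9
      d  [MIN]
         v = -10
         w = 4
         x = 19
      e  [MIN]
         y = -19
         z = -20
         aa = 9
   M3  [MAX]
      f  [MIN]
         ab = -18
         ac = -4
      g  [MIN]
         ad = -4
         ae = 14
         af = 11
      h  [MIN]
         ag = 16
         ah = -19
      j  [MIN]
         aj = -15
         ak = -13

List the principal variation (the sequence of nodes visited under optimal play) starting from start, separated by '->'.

start -> M1 -> b -> q

a (MIN): min(-10, 4, -20) = -20
b (MIN): min(9, -14) = -14
M1 (MAX): max(-20, -14) = -14
c (MIN): min(2, 0, -1, 9) = -1
d (MIN): min(-10, 4, 19) = -10
e (MIN): min(-19, -20, 9) = -20
M2 (MAX): max(-1, -10, -20) = -1
f (MIN): min(-18, -4) = -18
g (MIN): min(-4, 14, 11) = -4
h (MIN): min(16, -19) = -19
j (MIN): min(-15, -13) = -15
M3 (MAX): max(-18, -4, -19, -15) = -4
start (MIN): min(-14, -1, -4) = -14
At start, MIN picks M1 (lowest: -14).
At M1, MAX picks b (highest: -14).
At b, MIN picks q (lowest: -14).
Terminal value -14.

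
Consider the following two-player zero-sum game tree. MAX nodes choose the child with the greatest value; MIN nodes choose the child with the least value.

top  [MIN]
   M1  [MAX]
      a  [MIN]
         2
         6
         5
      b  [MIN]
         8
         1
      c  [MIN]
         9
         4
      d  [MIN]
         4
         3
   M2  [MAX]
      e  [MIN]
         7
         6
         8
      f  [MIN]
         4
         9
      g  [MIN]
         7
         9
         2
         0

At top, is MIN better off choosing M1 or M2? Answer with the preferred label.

a (MIN): min(2, 6, 5) = 2
b (MIN): min(8, 1) = 1
c (MIN): min(9, 4) = 4
d (MIN): min(4, 3) = 3
M1 (MAX): max(2, 1, 4, 3) = 4
e (MIN): min(7, 6, 8) = 6
f (MIN): min(4, 9) = 4
g (MIN): min(7, 9, 2, 0) = 0
M2 (MAX): max(6, 4, 0) = 6
MIN prefers the lower value; M1=4, M2=6. M1 is better since 4 < 6.

M1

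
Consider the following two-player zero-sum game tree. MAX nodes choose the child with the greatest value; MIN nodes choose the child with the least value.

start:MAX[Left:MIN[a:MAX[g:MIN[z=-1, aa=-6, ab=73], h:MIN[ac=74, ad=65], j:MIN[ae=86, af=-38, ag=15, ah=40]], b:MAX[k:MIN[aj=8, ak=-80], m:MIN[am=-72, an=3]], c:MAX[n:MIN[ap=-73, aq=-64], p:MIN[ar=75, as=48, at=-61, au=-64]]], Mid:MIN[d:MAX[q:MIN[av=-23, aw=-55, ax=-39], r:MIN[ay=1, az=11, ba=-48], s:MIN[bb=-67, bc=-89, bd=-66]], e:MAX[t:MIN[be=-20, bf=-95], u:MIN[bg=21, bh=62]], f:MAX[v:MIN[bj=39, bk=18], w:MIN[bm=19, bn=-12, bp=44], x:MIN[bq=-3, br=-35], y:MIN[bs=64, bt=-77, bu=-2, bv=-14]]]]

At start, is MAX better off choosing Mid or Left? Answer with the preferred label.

Mid

q (MIN): min(-23, -55, -39) = -55
r (MIN): min(1, 11, -48) = -48
s (MIN): min(-67, -89, -66) = -89
d (MAX): max(-55, -48, -89) = -48
t (MIN): min(-20, -95) = -95
u (MIN): min(21, 62) = 21
e (MAX): max(-95, 21) = 21
v (MIN): min(39, 18) = 18
w (MIN): min(19, -12, 44) = -12
x (MIN): min(-3, -35) = -35
y (MIN): min(64, -77, -2, -14) = -77
f (MAX): max(18, -12, -35, -77) = 18
Mid (MIN): min(-48, 21, 18) = -48
g (MIN): min(-1, -6, 73) = -6
h (MIN): min(74, 65) = 65
j (MIN): min(86, -38, 15, 40) = -38
a (MAX): max(-6, 65, -38) = 65
k (MIN): min(8, -80) = -80
m (MIN): min(-72, 3) = -72
b (MAX): max(-80, -72) = -72
n (MIN): min(-73, -64) = -73
p (MIN): min(75, 48, -61, -64) = -64
c (MAX): max(-73, -64) = -64
Left (MIN): min(65, -72, -64) = -72
MAX prefers the higher value; Mid=-48, Left=-72. Mid is better since -48 > -72.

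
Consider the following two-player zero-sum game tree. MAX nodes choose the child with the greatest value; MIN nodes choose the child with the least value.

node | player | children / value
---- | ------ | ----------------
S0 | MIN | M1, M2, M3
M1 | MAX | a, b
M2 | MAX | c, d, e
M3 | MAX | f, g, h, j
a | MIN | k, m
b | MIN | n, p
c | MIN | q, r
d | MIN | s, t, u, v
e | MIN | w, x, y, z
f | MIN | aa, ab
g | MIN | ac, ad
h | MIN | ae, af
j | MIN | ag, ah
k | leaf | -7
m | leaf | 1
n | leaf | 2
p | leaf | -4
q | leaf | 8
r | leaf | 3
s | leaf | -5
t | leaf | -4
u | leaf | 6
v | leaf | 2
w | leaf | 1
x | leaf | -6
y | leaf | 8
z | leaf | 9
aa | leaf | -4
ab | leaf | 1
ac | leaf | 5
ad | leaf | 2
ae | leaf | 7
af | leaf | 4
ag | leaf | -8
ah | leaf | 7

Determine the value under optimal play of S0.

a (MIN): min(-7, 1) = -7
b (MIN): min(2, -4) = -4
M1 (MAX): max(-7, -4) = -4
c (MIN): min(8, 3) = 3
d (MIN): min(-5, -4, 6, 2) = -5
e (MIN): min(1, -6, 8, 9) = -6
M2 (MAX): max(3, -5, -6) = 3
f (MIN): min(-4, 1) = -4
g (MIN): min(5, 2) = 2
h (MIN): min(7, 4) = 4
j (MIN): min(-8, 7) = -8
M3 (MAX): max(-4, 2, 4, -8) = 4
S0 (MIN): min(-4, 3, 4) = -4

-4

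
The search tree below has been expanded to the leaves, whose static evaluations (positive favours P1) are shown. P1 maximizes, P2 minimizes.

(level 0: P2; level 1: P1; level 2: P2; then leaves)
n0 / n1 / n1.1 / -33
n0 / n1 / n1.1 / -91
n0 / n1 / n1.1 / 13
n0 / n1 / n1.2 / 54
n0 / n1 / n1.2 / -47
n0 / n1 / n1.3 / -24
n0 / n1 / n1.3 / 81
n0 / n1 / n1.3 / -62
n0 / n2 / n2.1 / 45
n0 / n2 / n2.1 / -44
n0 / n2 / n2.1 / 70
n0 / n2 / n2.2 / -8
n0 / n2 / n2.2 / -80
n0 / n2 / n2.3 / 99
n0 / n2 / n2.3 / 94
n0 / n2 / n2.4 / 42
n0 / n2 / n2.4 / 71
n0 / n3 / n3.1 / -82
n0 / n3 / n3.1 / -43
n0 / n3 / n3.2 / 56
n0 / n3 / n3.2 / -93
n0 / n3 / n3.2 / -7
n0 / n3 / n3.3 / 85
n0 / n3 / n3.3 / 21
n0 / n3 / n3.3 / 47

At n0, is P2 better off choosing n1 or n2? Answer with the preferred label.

n1

n1.1 (P2): min(-33, -91, 13) = -91
n1.2 (P2): min(54, -47) = -47
n1.3 (P2): min(-24, 81, -62) = -62
n1 (P1): max(-91, -47, -62) = -47
n2.1 (P2): min(45, -44, 70) = -44
n2.2 (P2): min(-8, -80) = -80
n2.3 (P2): min(99, 94) = 94
n2.4 (P2): min(42, 71) = 42
n2 (P1): max(-44, -80, 94, 42) = 94
P2 prefers the lower value; n1=-47, n2=94. n1 is better since -47 < 94.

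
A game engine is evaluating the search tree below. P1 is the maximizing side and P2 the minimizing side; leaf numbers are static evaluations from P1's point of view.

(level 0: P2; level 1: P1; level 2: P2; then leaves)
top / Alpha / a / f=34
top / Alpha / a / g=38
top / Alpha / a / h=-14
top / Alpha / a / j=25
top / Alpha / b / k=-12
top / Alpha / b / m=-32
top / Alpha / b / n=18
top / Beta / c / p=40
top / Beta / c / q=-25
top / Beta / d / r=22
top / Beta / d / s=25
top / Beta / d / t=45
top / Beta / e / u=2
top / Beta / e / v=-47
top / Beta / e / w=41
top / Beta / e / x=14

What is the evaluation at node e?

-47

e (P2): min(2, -47, 41, 14) = -47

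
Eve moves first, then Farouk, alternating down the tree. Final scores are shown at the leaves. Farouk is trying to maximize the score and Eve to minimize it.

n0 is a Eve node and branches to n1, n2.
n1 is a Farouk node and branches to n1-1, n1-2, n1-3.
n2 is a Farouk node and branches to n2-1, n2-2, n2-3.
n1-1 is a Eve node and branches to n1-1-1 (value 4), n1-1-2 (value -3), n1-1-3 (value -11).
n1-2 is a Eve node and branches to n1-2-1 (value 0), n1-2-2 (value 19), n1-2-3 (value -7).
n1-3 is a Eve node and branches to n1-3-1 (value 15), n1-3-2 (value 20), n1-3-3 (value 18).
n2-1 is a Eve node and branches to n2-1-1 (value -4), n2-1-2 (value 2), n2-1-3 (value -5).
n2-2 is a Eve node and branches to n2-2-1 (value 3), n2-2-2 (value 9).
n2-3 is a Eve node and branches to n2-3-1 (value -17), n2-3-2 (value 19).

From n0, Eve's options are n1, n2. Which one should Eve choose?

n2

n1-1 (Eve): min(4, -3, -11) = -11
n1-2 (Eve): min(0, 19, -7) = -7
n1-3 (Eve): min(15, 20, 18) = 15
n1 (Farouk): max(-11, -7, 15) = 15
n2-1 (Eve): min(-4, 2, -5) = -5
n2-2 (Eve): min(3, 9) = 3
n2-3 (Eve): min(-17, 19) = -17
n2 (Farouk): max(-5, 3, -17) = 3
n0 (Eve): min(15, 3) = 3
Eve at n0 wants the lowest of {n1=15, n2=3}, so chooses n2.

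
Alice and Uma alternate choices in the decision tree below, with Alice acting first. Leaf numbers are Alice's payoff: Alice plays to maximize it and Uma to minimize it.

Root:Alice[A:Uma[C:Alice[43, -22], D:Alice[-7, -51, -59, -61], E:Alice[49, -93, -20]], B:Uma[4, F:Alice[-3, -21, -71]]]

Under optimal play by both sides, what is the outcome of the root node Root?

C (Alice): max(43, -22) = 43
D (Alice): max(-7, -51, -59, -61) = -7
E (Alice): max(49, -93, -20) = 49
A (Uma): min(43, -7, 49) = -7
F (Alice): max(-3, -21, -71) = -3
B (Uma): min(4, -3) = -3
Root (Alice): max(-7, -3) = -3

-3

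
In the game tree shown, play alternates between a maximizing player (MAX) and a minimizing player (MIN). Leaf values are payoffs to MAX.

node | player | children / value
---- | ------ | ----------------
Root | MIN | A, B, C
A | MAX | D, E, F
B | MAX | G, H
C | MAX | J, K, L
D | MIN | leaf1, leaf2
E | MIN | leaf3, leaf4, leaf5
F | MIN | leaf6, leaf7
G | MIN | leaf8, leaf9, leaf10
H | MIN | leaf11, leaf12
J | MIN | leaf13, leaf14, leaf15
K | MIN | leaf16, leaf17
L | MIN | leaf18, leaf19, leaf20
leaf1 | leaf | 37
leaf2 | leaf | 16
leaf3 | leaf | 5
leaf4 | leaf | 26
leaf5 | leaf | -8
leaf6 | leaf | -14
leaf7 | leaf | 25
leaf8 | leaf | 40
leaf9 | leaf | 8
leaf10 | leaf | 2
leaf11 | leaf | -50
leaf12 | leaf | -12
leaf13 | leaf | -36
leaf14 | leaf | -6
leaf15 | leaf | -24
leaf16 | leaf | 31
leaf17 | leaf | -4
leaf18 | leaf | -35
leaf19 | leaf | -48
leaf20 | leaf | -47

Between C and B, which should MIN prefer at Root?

J (MIN): min(-36, -6, -24) = -36
K (MIN): min(31, -4) = -4
L (MIN): min(-35, -48, -47) = -48
C (MAX): max(-36, -4, -48) = -4
G (MIN): min(40, 8, 2) = 2
H (MIN): min(-50, -12) = -50
B (MAX): max(2, -50) = 2
MIN prefers the lower value; C=-4, B=2. C is better since -4 < 2.

C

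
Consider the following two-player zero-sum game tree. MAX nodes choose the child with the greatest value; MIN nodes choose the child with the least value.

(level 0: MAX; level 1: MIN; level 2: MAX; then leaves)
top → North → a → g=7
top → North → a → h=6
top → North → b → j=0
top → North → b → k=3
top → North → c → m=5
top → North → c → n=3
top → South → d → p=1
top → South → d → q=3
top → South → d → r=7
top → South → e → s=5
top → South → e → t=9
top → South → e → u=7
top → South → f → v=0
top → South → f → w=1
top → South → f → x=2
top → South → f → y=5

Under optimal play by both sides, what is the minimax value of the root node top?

a (MAX): max(7, 6) = 7
b (MAX): max(0, 3) = 3
c (MAX): max(5, 3) = 5
North (MIN): min(7, 3, 5) = 3
d (MAX): max(1, 3, 7) = 7
e (MAX): max(5, 9, 7) = 9
f (MAX): max(0, 1, 2, 5) = 5
South (MIN): min(7, 9, 5) = 5
top (MAX): max(3, 5) = 5

5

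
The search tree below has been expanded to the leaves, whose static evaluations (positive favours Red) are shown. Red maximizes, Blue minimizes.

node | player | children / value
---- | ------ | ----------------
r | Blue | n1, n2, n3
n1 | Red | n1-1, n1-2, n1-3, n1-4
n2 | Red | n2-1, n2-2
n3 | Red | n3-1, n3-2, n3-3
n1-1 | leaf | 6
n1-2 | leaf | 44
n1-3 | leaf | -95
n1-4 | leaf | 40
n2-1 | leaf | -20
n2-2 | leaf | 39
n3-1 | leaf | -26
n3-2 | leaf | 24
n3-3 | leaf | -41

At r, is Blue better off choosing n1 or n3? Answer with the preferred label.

n1 (Red): max(6, 44, -95, 40) = 44
n3 (Red): max(-26, 24, -41) = 24
Blue prefers the lower value; n1=44, n3=24. n3 is better since 24 < 44.

n3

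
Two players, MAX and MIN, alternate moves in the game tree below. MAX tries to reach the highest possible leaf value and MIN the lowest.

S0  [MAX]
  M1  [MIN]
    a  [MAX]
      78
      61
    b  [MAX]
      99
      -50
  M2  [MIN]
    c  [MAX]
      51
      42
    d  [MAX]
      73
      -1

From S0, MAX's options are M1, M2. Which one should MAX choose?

a (MAX): max(78, 61) = 78
b (MAX): max(99, -50) = 99
M1 (MIN): min(78, 99) = 78
c (MAX): max(51, 42) = 51
d (MAX): max(73, -1) = 73
M2 (MIN): min(51, 73) = 51
S0 (MAX): max(78, 51) = 78
MAX at S0 wants the highest of {M1=78, M2=51}, so chooses M1.

M1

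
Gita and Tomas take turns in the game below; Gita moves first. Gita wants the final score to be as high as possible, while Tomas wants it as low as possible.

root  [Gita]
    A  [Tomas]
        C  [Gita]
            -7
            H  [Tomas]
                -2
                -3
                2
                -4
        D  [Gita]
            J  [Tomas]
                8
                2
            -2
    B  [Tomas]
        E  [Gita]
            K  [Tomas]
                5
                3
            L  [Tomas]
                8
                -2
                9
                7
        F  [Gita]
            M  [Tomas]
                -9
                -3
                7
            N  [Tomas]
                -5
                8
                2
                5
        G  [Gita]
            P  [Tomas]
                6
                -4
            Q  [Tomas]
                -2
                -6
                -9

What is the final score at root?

H (Tomas): min(-2, -3, 2, -4) = -4
C (Gita): max(-7, -4) = -4
J (Tomas): min(8, 2) = 2
D (Gita): max(2, -2) = 2
A (Tomas): min(-4, 2) = -4
K (Tomas): min(5, 3) = 3
L (Tomas): min(8, -2, 9, 7) = -2
E (Gita): max(3, -2) = 3
M (Tomas): min(-9, -3, 7) = -9
N (Tomas): min(-5, 8, 2, 5) = -5
F (Gita): max(-9, -5) = -5
P (Tomas): min(6, -4) = -4
Q (Tomas): min(-2, -6, -9) = -9
G (Gita): max(-4, -9) = -4
B (Tomas): min(3, -5, -4) = -5
root (Gita): max(-4, -5) = -4

-4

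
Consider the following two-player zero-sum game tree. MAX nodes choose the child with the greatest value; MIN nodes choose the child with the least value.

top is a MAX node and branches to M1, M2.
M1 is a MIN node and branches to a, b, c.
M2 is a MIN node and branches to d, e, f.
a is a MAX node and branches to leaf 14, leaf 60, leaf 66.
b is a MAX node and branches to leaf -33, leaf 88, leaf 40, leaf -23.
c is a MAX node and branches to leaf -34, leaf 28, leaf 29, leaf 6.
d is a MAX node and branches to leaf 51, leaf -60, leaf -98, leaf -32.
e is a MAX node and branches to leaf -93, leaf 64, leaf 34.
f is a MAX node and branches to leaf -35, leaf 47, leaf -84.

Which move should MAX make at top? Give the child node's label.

a (MAX): max(14, 60, 66) = 66
b (MAX): max(-33, 88, 40, -23) = 88
c (MAX): max(-34, 28, 29, 6) = 29
M1 (MIN): min(66, 88, 29) = 29
d (MAX): max(51, -60, -98, -32) = 51
e (MAX): max(-93, 64, 34) = 64
f (MAX): max(-35, 47, -84) = 47
M2 (MIN): min(51, 64, 47) = 47
top (MAX): max(29, 47) = 47
MAX at top wants the highest of {M1=29, M2=47}, so chooses M2.

M2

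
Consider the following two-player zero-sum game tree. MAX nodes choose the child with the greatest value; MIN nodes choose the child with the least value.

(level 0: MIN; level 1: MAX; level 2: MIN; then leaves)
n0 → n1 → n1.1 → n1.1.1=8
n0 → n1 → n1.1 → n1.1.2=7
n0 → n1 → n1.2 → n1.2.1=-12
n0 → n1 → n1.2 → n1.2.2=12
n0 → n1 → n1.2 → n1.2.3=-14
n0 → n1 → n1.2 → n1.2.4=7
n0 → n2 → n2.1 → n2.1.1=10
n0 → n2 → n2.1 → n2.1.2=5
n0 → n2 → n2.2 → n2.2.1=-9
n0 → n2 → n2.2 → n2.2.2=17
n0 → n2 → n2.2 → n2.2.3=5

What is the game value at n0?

5

n1.1 (MIN): min(8, 7) = 7
n1.2 (MIN): min(-12, 12, -14, 7) = -14
n1 (MAX): max(7, -14) = 7
n2.1 (MIN): min(10, 5) = 5
n2.2 (MIN): min(-9, 17, 5) = -9
n2 (MAX): max(5, -9) = 5
n0 (MIN): min(7, 5) = 5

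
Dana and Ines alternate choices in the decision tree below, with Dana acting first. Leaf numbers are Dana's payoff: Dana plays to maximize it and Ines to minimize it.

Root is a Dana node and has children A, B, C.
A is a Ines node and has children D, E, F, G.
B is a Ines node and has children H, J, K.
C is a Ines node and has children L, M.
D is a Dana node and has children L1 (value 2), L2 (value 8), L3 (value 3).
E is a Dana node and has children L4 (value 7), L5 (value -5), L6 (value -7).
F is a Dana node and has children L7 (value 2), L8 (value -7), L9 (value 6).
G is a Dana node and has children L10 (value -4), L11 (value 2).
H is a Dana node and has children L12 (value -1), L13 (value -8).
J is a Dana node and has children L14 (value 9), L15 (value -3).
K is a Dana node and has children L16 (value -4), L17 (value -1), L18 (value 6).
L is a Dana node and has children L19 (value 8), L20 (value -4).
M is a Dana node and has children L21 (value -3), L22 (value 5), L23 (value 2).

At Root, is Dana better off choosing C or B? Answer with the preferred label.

L (Dana): max(8, -4) = 8
M (Dana): max(-3, 5, 2) = 5
C (Ines): min(8, 5) = 5
H (Dana): max(-1, -8) = -1
J (Dana): max(9, -3) = 9
K (Dana): max(-4, -1, 6) = 6
B (Ines): min(-1, 9, 6) = -1
Dana prefers the higher value; C=5, B=-1. C is better since 5 > -1.

C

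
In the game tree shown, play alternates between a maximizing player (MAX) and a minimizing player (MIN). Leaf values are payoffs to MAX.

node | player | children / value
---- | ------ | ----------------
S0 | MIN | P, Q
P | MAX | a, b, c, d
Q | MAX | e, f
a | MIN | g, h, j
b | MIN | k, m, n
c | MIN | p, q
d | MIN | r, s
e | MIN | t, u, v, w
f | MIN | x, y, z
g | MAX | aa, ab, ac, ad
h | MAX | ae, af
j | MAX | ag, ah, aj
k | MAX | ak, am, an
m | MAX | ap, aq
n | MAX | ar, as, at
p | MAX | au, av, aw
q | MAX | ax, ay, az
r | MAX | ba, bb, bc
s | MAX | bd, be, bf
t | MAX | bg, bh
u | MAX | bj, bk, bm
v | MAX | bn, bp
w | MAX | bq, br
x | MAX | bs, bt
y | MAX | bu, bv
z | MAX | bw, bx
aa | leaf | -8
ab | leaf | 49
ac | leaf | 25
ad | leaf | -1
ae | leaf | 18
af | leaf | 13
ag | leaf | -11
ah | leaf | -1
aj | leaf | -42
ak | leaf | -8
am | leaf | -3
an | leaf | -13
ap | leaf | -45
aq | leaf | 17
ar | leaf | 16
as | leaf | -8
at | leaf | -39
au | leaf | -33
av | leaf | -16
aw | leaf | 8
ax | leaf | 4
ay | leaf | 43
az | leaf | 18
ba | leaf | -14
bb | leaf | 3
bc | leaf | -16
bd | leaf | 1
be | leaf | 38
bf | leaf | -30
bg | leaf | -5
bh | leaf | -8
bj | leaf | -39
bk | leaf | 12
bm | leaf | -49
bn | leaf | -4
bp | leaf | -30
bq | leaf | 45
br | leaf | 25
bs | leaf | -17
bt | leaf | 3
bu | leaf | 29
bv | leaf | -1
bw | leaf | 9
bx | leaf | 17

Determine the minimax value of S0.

g (MAX): max(-8, 49, 25, -1) = 49
h (MAX): max(18, 13) = 18
j (MAX): max(-11, -1, -42) = -1
a (MIN): min(49, 18, -1) = -1
k (MAX): max(-8, -3, -13) = -3
m (MAX): max(-45, 17) = 17
n (MAX): max(16, -8, -39) = 16
b (MIN): min(-3, 17, 16) = -3
p (MAX): max(-33, -16, 8) = 8
q (MAX): max(4, 43, 18) = 43
c (MIN): min(8, 43) = 8
r (MAX): max(-14, 3, -16) = 3
s (MAX): max(1, 38, -30) = 38
d (MIN): min(3, 38) = 3
P (MAX): max(-1, -3, 8, 3) = 8
t (MAX): max(-5, -8) = -5
u (MAX): max(-39, 12, -49) = 12
v (MAX): max(-4, -30) = -4
w (MAX): max(45, 25) = 45
e (MIN): min(-5, 12, -4, 45) = -5
x (MAX): max(-17, 3) = 3
y (MAX): max(29, -1) = 29
z (MAX): max(9, 17) = 17
f (MIN): min(3, 29, 17) = 3
Q (MAX): max(-5, 3) = 3
S0 (MIN): min(8, 3) = 3

3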